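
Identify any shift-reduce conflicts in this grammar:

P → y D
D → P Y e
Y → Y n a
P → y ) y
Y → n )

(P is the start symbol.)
No shift-reduce conflicts

A shift-reduce conflict occurs when an LR(0) state has both:
  - a complete (reduce) item [A → α .] (dot at the end), and
  - a shift item [B → β . c γ] (dot before a terminal).

Augment with P' → P and build the canonical LR(0) collection (I0 = CLOSURE({[P' → . P]}), then GOTO on every symbol after a dot until no new states appear). It has 13 states:
  I0: { [P → . y ) y], [P → . y D], [P' → . P] }  — shift
  I1: { [P' → P .] }  — accept
  I2: { [D → . P Y e], [P → . y ) y], [P → . y D], [P → y . ) y], [P → y . D] }  — shift
  I3: { [P → y ) . y] }  — shift
  I4: { [P → y D .] }  — reduce
  I5: { [D → P . Y e], [Y → . Y n a], [Y → . n )] }  — shift
  I6: { [D → P Y . e], [Y → Y . n a] }  — shift
  I7: { [Y → n . )] }  — shift
  I8: { [Y → n ) .] }  — reduce
  I9: { [D → P Y e .] }  — reduce
  I10: { [Y → Y n . a] }  — shift
  I11: { [Y → Y n a .] }  — reduce
  I12: { [P → y ) y .] }  — reduce

No state contains both a complete item and a shift item.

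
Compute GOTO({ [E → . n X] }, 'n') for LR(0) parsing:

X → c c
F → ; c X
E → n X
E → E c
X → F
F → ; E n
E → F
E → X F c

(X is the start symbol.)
{ [E → n . X], [F → . ; E n], [F → . ; c X], [X → . F], [X → . c c] }

GOTO(I, 'n') = CLOSURE({ [A → αX.β] : [A → α.Xβ] ∈ I, X = 'n' })

Items with dot before 'n', with the dot advanced:
  [E → . n X] → [E → n . X]
Closure of the advanced items:
  [E → n . X] has the dot before X: add [X → . c c], [X → . F]
  [X → . F] has the dot before F: add [F → . ; c X], [F → . ; E n]

GOTO = { [E → n . X], [F → . ; E n], [F → . ; c X], [X → . F], [X → . c c] }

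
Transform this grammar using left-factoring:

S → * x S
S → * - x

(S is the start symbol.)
Left-factoring transforms A → αβ₁ | αβ₂ into A → αA' and A' → β₁ | β₂
(α is the longest common prefix among the alternatives). Repeat until
no nonterminal has two alternatives with a common prefix.

Round 1: S has alternatives sharing prefix '*'. Introduce S': S → * S'
  Add: S' → x S
  Add: S' → - x

No remaining common prefixes — done.

Resulting grammar:
S → * S'
S' → x S
S' → - x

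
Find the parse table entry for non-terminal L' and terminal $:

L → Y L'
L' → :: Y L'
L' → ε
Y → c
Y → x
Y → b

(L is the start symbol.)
L' → ε

To find M[L', $], we find productions for L' where $ is in the predict set (PREDICT(N → α) = (FIRST(α) \ {ε}) ∪ (FOLLOW(N) if α ⇒* ε)).

Relevant sets:
  FOLLOW(L') = { $ }

L' → :: Y L': PREDICT = { '::' }
L' → ε: PREDICT = { $ }
  $ is in predict set, so this production goes in M[L', $]

M[L', $] = L' → ε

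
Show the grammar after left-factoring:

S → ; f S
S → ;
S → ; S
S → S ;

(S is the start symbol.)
Left-factoring transforms A → αβ₁ | αβ₂ into A → αA' and A' → β₁ | β₂
(α is the longest common prefix among the alternatives). Repeat until
no nonterminal has two alternatives with a common prefix.

Round 1: S has alternatives sharing prefix ';'. Introduce S': S → ; S'
  Add: S' → f S
  Add: S' → ε
  Add: S' → S

No remaining common prefixes — done.

Resulting grammar:
S → ; S'
S' → f S
S' → ε
S' → S
S → S ;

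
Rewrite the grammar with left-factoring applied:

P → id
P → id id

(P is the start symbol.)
P → id P'
P' → ε
P' → id

Left-factoring transforms A → αβ₁ | αβ₂ into A → αA' and A' → β₁ | β₂
(α is the longest common prefix among the alternatives). Repeat until
no nonterminal has two alternatives with a common prefix.

Round 1: P has alternatives sharing prefix 'id'. Introduce P': P → id P'
  Add: P' → ε
  Add: P' → id

No remaining common prefixes — done.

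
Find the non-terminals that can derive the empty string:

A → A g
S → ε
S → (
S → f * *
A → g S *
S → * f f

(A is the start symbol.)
{ 'S' }

A non-terminal is nullable if it can derive ε (the empty string): either it has an ε-production, or it has a production whose right-hand side consists entirely of nullable non-terminals.

ε-productions: S → ε
So S is immediately nullable.
No further non-terminal can be added: every production for the remaining non-terminals contains a terminal or a non-nullable non-terminal.
Nullable = { 'S' }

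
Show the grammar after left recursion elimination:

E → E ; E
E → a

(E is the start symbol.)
E → a E'
E' → ; E E'
E' → ε

E is directly left-recursive. The standard transformation for
  A → A α₁ | ... | A α_m | β₁ | ... | β_n
is
  A  → β₁ A' | ... | β_n A'
  A' → α₁ A' | ... | α_m A' | ε

E → a becomes E → a E'
E → E ; E becomes E' → ; E E'
Add E' → ε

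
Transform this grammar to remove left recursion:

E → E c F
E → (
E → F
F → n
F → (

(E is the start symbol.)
E is directly left-recursive. The standard transformation for
  A → A α₁ | ... | A α_m | β₁ | ... | β_n
is
  A  → β₁ A' | ... | β_n A'
  A' → α₁ A' | ... | α_m A' | ε

E → ( becomes E → ( E'
E → F becomes E → F E'
E → E c F becomes E' → c F E'
Add E' → ε

Productions for other non-terminals are unchanged:
  F → n
  F → (

Resulting grammar:
E → ( E'
E → F E'
E' → c F E'
E' → ε
F → n
F → (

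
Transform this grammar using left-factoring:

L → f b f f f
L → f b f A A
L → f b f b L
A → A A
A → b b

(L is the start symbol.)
Left-factoring transforms A → αβ₁ | αβ₂ into A → αA' and A' → β₁ | β₂
(α is the longest common prefix among the alternatives). Repeat until
no nonterminal has two alternatives with a common prefix.

Round 1: L has alternatives sharing prefix 'f b f'. Introduce L': L → f b f L'
  Add: L' → f f
  Add: L' → A A
  Add: L' → b L

No remaining common prefixes — done.

Resulting grammar:
L → f b f L'
L' → f f
L' → A A
L' → b L
A → A A
A → b b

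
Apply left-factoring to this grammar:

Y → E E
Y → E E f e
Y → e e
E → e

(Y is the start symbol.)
Y → E E Y'
Y' → ε
Y' → f e
Y → e e
E → e

Left-factoring transforms A → αβ₁ | αβ₂ into A → αA' and A' → β₁ | β₂
(α is the longest common prefix among the alternatives). Repeat until
no nonterminal has two alternatives with a common prefix.

Round 1: Y has alternatives sharing prefix 'E E'. Introduce Y': Y → E E Y'
  Add: Y' → ε
  Add: Y' → f e

No remaining common prefixes — done.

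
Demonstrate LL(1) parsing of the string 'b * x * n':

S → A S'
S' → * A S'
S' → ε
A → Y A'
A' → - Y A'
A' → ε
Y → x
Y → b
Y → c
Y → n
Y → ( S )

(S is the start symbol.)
Stack is shown with the top on the left.

Stack      Input        Action
------------------------------
S $        b * x * n $  output S → A S'
A S' $     b * x * n $  output A → Y A'
Y A' S' $  b * x * n $  output Y → b
b A' S' $  b * x * n $  match 'b'
A' S' $    * x * n $    output A' → ε
S' $       * x * n $    output S' → * A S'
* A S' $   * x * n $    match '*'
A S' $     x * n $      output A → Y A'
Y A' S' $  x * n $      output Y → x
x A' S' $  x * n $      match 'x'
A' S' $    * n $        output A' → ε
S' $       * n $        output S' → * A S'
* A S' $   * n $        match '*'
A S' $     n $          output A → Y A'
Y A' S' $  n $          output Y → n
n A' S' $  n $          match 'n'
A' S' $    $            output A' → ε
S' $       $            output S' → ε
$          $            accept

The string is accepted.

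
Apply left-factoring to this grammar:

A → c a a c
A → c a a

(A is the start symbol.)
A → c a a A'
A' → c
A' → ε

Left-factoring transforms A → αβ₁ | αβ₂ into A → αA' and A' → β₁ | β₂
(α is the longest common prefix among the alternatives). Repeat until
no nonterminal has two alternatives with a common prefix.

Round 1: A has alternatives sharing prefix 'c a a'. Introduce A': A → c a a A'
  Add: A' → c
  Add: A' → ε

No remaining common prefixes — done.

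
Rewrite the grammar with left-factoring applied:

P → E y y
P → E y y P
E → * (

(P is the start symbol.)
P → E y y P'
P' → ε
P' → P
E → * (

Left-factoring transforms A → αβ₁ | αβ₂ into A → αA' and A' → β₁ | β₂
(α is the longest common prefix among the alternatives). Repeat until
no nonterminal has two alternatives with a common prefix.

Round 1: P has alternatives sharing prefix 'E y y'. Introduce P': P → E y y P'
  Add: P' → ε
  Add: P' → P

No remaining common prefixes — done.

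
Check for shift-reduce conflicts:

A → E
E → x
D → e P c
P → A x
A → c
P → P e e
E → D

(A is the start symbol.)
A shift-reduce conflict occurs when an LR(0) state has both:
  - a complete (reduce) item [A → α .] (dot at the end), and
  - a shift item [B → β . c γ] (dot before a terminal).

Augment with A' → A and build the canonical LR(0) collection (I0 = CLOSURE({[A' → . A]}), then GOTO on every symbol after a dot until no new states appear). It has 13 states:
  I0: { [A → . E], [A → . c], [A' → . A], [D → . e P c], [E → . D], [E → . x] }  — shift
  I1: { [A' → A .] }  — accept
  I2: { [E → D .] }  — reduce
  I3: { [A → E .] }  — reduce
  I4: { [A → c .] }  — reduce
  I5: { [A → . E], [A → . c], [D → . e P c], [D → e . P c], [E → . D], [E → . x], [P → . A x], [P → . P e e] }  — shift
  I6: { [E → x .] }  — reduce
  I7: { [P → A . x] }  — shift
  I8: { [D → e P . c], [P → P . e e] }  — shift
  I9: { [D → e P c .] }  — reduce
  I10: { [P → P e . e] }  — shift
  I11: { [P → P e e .] }  — reduce
  I12: { [P → A x .] }  — reduce

No state contains both a complete item and a shift item.

Answer: No shift-reduce conflicts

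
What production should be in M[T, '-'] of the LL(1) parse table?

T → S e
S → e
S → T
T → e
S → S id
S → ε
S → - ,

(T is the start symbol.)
T → S e

To find M[T, '-'], we find productions for T where '-' is in the predict set (PREDICT(N → α) = (FIRST(α) \ {ε}) ∪ (FOLLOW(N) if α ⇒* ε)).

Relevant sets:
  FIRST(S) = { '-', 'e', 'id', ε }

T → S e: PREDICT = { '-', 'e', 'id' }
  '-' is in predict set, so this production goes in M[T, '-']
T → e: PREDICT = { 'e' }

M[T, '-'] = T → S e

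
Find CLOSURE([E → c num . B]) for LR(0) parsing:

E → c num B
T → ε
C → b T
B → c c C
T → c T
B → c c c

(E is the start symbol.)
Start with: [E → c num . B]
  [E → c num . B] has the dot before B: add [B → . c c C], [B → . c c c]
No further items can be added.

CLOSURE = { [B → . c c C], [B → . c c c], [E → c num . B] }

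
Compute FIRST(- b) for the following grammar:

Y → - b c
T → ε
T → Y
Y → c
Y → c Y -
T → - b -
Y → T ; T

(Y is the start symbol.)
{ '-' }

To compute FIRST(- b), process the symbols left to right:
Symbol - is a terminal. Add '-' and stop.
FIRST(- b) = { '-' }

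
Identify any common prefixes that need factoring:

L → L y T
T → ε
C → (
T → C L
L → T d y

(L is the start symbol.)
Left-factoring is needed when two productions for the same non-terminal
share a common prefix on the right-hand side.

Productions for L:
  L → L y T
  L → T d y
Productions for T:
  T → ε
  T → C L

No common prefixes found.

Answer: No, left-factoring is not needed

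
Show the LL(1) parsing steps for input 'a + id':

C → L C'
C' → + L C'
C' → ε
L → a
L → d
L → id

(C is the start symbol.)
Stack is shown with the top on the left.

Stack     Input     Action
--------------------------
C $       a + id $  output C → L C'
L C' $    a + id $  output L → a
a C' $    a + id $  match 'a'
C' $      + id $    output C' → + L C'
+ L C' $  + id $    match '+'
L C' $    id $      output L → id
id C' $   id $      match 'id'
C' $      $         output C' → ε
$         $         accept

The string is accepted.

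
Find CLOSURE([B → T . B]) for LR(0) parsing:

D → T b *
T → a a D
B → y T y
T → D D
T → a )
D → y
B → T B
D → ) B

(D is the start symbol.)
To compute CLOSURE, for each item [A → α.Bβ] where B is a non-terminal, add [B → .γ] for all productions B → γ; repeat for the newly added items until nothing changes.

Start with: [B → T . B]
  [B → T . B] has the dot before B: add [B → . y T y], [B → . T B]
  [B → . T B] has the dot before T: add [T → . a a D], [T → . D D], [T → . a )]
  [T → . D D] has the dot before D: add [D → . T b *], [D → . y], [D → . ) B]
No further items can be added.

CLOSURE = { [B → . T B], [B → . y T y], [B → T . B], [D → . ) B], [D → . T b *], [D → . y], [T → . D D], [T → . a )], [T → . a a D] }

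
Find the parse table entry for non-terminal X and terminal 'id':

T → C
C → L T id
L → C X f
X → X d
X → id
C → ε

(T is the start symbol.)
X → X d, X → id

To find M[X, 'id'], we find productions for X where 'id' is in the predict set (PREDICT(N → α) = (FIRST(α) \ {ε}) ∪ (FOLLOW(N) if α ⇒* ε)).

Relevant sets:
  FIRST(X) = { 'id' }

X → X d: PREDICT = { 'id' }
  'id' is in predict set, so this production goes in M[X, 'id']
X → id: PREDICT = { 'id' }
  'id' is in predict set, so this production goes in M[X, 'id']

M[X, 'id'] = X → X d, X → id  (a multiply-defined cell — the grammar is not LL(1))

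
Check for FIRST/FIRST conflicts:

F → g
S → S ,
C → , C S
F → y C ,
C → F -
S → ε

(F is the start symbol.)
No FIRST/FIRST conflicts.

FIRST sets of the non-terminals at (or reachable through a nullable prefix from) the front of some alternative:
  FIRST(S) = { ',', ε }
  FIRST(F) = { 'g', 'y' }

Productions for F:
  F → g: FIRST = { 'g' }
  F → y C ,: FIRST = { 'y' }
Productions for S:
  S → S ,: FIRST = { ',' }
  S → ε: FIRST = { ε }
Productions for C:
  C → , C S: FIRST = { ',' }
  C → F -: FIRST = { 'g', 'y' }

All alternatives of each non-terminal have pairwise disjoint FIRST sets.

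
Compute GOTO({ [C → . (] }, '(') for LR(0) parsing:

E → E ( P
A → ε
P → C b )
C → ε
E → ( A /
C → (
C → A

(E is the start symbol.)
GOTO(I, '(') = CLOSURE({ [A → αX.β] : [A → α.Xβ] ∈ I, X = '(' })

Items with dot before '(', with the dot advanced:
  [C → . (] → [C → ( .]
Closure adds nothing (no advanced item has the dot before a non-terminal).

GOTO = { [C → ( .] }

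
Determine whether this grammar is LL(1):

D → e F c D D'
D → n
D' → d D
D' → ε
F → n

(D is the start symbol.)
No. Predict set conflict for D': { 'd' }

A grammar is LL(1) if for each non-terminal N with multiple productions, the predict sets of those productions are pairwise disjoint, where PREDICT(N → α) = (FIRST(α) \ {ε}) ∪ (FOLLOW(N) if α ⇒* ε).

Relevant sets:
  FOLLOW(D') = { $, 'd' }

For D:
  PREDICT(D → e F c D D') = { 'e' }
  PREDICT(D → n) = { 'n' }
For D':
  PREDICT(D' → d D) = { 'd' }
  PREDICT(D' → ε) = { $, 'd' }
F has a single production, so nothing to check there.

Conflict found: Predict set conflict for D': { 'd' }
The grammar is NOT LL(1).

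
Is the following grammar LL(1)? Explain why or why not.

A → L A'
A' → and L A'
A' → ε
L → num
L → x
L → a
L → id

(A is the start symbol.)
A grammar is LL(1) if for each non-terminal N with multiple productions, the predict sets of those productions are pairwise disjoint, where PREDICT(N → α) = (FIRST(α) \ {ε}) ∪ (FOLLOW(N) if α ⇒* ε).

Relevant sets:
  FOLLOW(A') = { $ }

For A':
  PREDICT(A' → and L A') = { 'and' }
  PREDICT(A' → ε) = { $ }
For L:
  PREDICT(L → num) = { 'num' }
  PREDICT(L → x) = { 'x' }
  PREDICT(L → a) = { 'a' }
  PREDICT(L → id) = { 'id' }
A has a single production, so nothing to check there.

All predict sets are disjoint. The grammar IS LL(1).

Answer: Yes, the grammar is LL(1).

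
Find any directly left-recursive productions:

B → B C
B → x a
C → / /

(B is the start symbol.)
Direct left recursion occurs when N → N α for some non-terminal N (the right-hand side begins with the left-hand side itself).

B → B C: LEFT RECURSIVE (starts with B)
B → x a: starts with x
C → / /: starts with '/'

The grammar has direct left recursion on: B.

Answer: Yes, B is left-recursive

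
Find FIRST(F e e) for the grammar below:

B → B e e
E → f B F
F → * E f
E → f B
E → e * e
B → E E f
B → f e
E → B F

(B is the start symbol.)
FIRST sets of the non-terminals involved (from the grammar, by fixed-point iteration):
  FIRST(F) = { '*' }

To compute FIRST(F e e), process the symbols left to right:
Symbol F is a non-terminal. Add FIRST(F) \ {ε} = { '*' }
F is not nullable (ε ∉ FIRST(F)), so stop here.
FIRST(F e e) = { '*' }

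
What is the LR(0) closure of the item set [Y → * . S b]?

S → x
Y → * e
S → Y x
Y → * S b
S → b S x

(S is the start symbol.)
{ [S → . Y x], [S → . b S x], [S → . x], [Y → * . S b], [Y → . * S b], [Y → . * e] }

Start with: [Y → * . S b]
  [Y → * . S b] has the dot before S: add [S → . x], [S → . Y x], [S → . b S x]
  [S → . Y x] has the dot before Y: add [Y → . * e], [Y → . * S b]
No further items can be added.

CLOSURE = { [S → . Y x], [S → . b S x], [S → . x], [Y → * . S b], [Y → . * S b], [Y → . * e] }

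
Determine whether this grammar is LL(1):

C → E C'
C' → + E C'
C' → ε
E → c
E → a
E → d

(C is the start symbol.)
Yes, the grammar is LL(1).

A grammar is LL(1) if for each non-terminal N with multiple productions, the predict sets of those productions are pairwise disjoint, where PREDICT(N → α) = (FIRST(α) \ {ε}) ∪ (FOLLOW(N) if α ⇒* ε).

Relevant sets:
  FOLLOW(C') = { $ }

For C':
  PREDICT(C' → '+' E C') = { '+' }
  PREDICT(C' → ε) = { $ }
For E:
  PREDICT(E → c) = { 'c' }
  PREDICT(E → a) = { 'a' }
  PREDICT(E → d) = { 'd' }
C has a single production, so nothing to check there.

All predict sets are disjoint. The grammar IS LL(1).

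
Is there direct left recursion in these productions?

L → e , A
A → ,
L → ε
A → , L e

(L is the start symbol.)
No direct left recursion

Direct left recursion occurs when N → N α for some non-terminal N (the right-hand side begins with the left-hand side itself).

L → e , A: starts with e
A → ,: starts with ','
L → ε: starts with ε
A → , L e: starts with ','

No direct left recursion found.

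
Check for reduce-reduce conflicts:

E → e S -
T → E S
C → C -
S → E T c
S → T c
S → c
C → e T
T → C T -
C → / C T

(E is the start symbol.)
Augment with E' → E and build the canonical LR(0) collection (I0 = CLOSURE({[E' → . E]}), then GOTO on every symbol after a dot until no new states appear). It has 24 states:
  I0: { [E → . e S -], [E' → . E] }  — shift
  I1: { [E' → E .] }  — accept
  I2: { [C → . / C T], [C → . C -], [C → . e T], [E → . e S -], [E → e . S -], [S → . E T c], [S → . T c], [S → . c], [T → . C T -], [T → . E S] }  — shift
  I3: { [C → . / C T], [C → . C -], [C → . e T], [C → / . C T] }  — shift
  I4: { [C → . / C T], [C → . C -], [C → . e T], [C → C . -], [E → . e S -], [T → . C T -], [T → . E S], [T → C . T -] }  — shift
  I5: { [C → . / C T], [C → . C -], [C → . e T], [E → . e S -], [S → . E T c], [S → . T c], [S → . c], [S → E . T c], [T → . C T -], [T → . E S], [T → E . S] }  — shift
  I6: { [E → e S . -] }  — shift
  I7: { [S → T . c] }  — shift
  I8: { [S → c .] }  — reduce
  I9: { [C → . / C T], [C → . C -], [C → . e T], [C → e . T], [E → . e S -], [E → e . S -], [S → . E T c], [S → . T c], [S → . c], [T → . C T -], [T → . E S] }  — shift
  I10: { [C → e T .], [S → T . c] }  — shift, reduce
  I11: { [S → T c .] }  — reduce
  I12: { [E → e S - .] }  — reduce
  I13: { [T → E S .] }  — reduce
  I14: { [S → E T . c], [S → T . c] }  — shift
  I15: { [S → E T c .], [S → T c .] }  — 2 reduces
  I16: { [C → C - .] }  — reduce
  I17: { [C → . / C T], [C → . C -], [C → . e T], [E → . e S -], [S → . E T c], [S → . T c], [S → . c], [T → . C T -], [T → . E S], [T → E . S] }  — shift
  I18: { [T → C T . -] }  — shift
  I19: { [T → C T - .] }  — reduce
  I20: { [C → . / C T], [C → . C -], [C → . e T], [C → / C . T], [C → C . -], [E → . e S -], [T → . C T -], [T → . E S] }  — shift
  I21: { [C → . / C T], [C → . C -], [C → . e T], [C → e . T], [E → . e S -], [T → . C T -], [T → . E S] }  — shift
  I22: { [C → e T .] }  — reduce
  I23: { [C → / C T .] }  — reduce

I15 contains complete items [S → E T c .], [S → T c .] — reduce-reduce conflict.

Answer: Yes — I15: [S → E T c .] vs [S → T c .]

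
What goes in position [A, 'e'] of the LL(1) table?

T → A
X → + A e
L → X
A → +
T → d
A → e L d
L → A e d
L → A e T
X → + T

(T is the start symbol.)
A → e L d

To find M[A, 'e'], we find productions for A where 'e' is in the predict set (PREDICT(N → α) = (FIRST(α) \ {ε}) ∪ (FOLLOW(N) if α ⇒* ε)).

A → +: PREDICT = { '+' }
A → e L d: PREDICT = { 'e' }
  'e' is in predict set, so this production goes in M[A, 'e']

M[A, 'e'] = A → e L d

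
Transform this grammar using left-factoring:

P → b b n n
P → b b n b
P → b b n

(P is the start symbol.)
Left-factoring transforms A → αβ₁ | αβ₂ into A → αA' and A' → β₁ | β₂
(α is the longest common prefix among the alternatives). Repeat until
no nonterminal has two alternatives with a common prefix.

Round 1: P has alternatives sharing prefix 'b b n'. Introduce P': P → b b n P'
  Add: P' → n
  Add: P' → b
  Add: P' → ε

No remaining common prefixes — done.

Resulting grammar:
P → b b n P'
P' → n
P' → b
P' → ε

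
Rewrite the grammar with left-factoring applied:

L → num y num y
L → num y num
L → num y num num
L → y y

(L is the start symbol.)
L → num y num L'
L' → y
L' → ε
L' → num
L → y y

Left-factoring transforms A → αβ₁ | αβ₂ into A → αA' and A' → β₁ | β₂
(α is the longest common prefix among the alternatives). Repeat until
no nonterminal has two alternatives with a common prefix.

Round 1: L has alternatives sharing prefix 'num y num'. Introduce L': L → num y num L'
  Add: L' → y
  Add: L' → ε
  Add: L' → num

No remaining common prefixes — done.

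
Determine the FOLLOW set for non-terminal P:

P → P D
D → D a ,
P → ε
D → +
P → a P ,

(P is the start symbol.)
{ $, '+', ',' }

P is the start symbol, so $ ∈ FOLLOW(P).
In P → P D: P is followed by D, add FIRST(D) \ {ε} = { '+' }
In P → a P ,: P is followed by ',', add FIRST(',') \ {ε} = { ',' }

Taking the union: FOLLOW(P) = { $, '+', ',' }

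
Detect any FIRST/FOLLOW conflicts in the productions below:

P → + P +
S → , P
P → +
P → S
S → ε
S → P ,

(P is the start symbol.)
Yes. P → '+' P '+' with FOLLOW(P) on { '+' }; P → '+' with FOLLOW(P) on { '+' }; S → ',' P with FOLLOW(S) on { ',' }; S → P ',' with FOLLOW(S) on { '+', ',' }

A FIRST/FOLLOW conflict occurs when a non-terminal N has a nullable alternative N → β (β ⇒* ε) and another alternative N → α with FIRST(α) ∩ FOLLOW(N) ≠ ∅: on such a lookahead the parser cannot decide between expanding α and letting N vanish via β.

Nullable non-terminals: P, S.
FIRST sets used below: FIRST(S) = { '+', ',', ε }, FIRST(P) = { '+', ',', ε }

P: nullable alternative(s) P → S; FOLLOW(P) = { $, '+', ',' }
  P → + P +: FIRST \ {ε} = { '+' } — overlaps FOLLOW(P) on { '+' }: CONFLICT
  P → +: FIRST \ {ε} = { '+' } — overlaps FOLLOW(P) on { '+' }: CONFLICT
  P → S: FIRST \ {ε} = { '+', ',' } — this is the only nullable alternative, skip

S: nullable alternative(s) S → ε; FOLLOW(S) = { $, '+', ',' }
  S → , P: FIRST \ {ε} = { ',' } — overlaps FOLLOW(S) on { ',' }: CONFLICT
  S → ε: FIRST \ {ε} = { } — this is the only nullable alternative, skip
  S → P ,: FIRST \ {ε} = { '+', ',' } — overlaps FOLLOW(S) on { '+', ',' }: CONFLICT

So the grammar has 4 FIRST/FOLLOW conflicts (marked CONFLICT above).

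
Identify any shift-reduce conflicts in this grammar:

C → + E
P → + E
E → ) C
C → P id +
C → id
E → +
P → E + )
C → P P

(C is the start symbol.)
Yes — I2: [E → + .] vs [E → . ) C]; I7: [E → + .] vs [E → . ) C]

Augment with C' → C and build the canonical LR(0) collection (I0 = CLOSURE({[C' → . C]}), then GOTO on every symbol after a dot until no new states appear). It has 17 states:
  I0: { [C → . + E], [C → . P P], [C → . P id +], [C → . id], [C' → . C], [E → . ) C], [E → . +], [P → . + E], [P → . E + )] }  — shift
  I1: { [C → . + E], [C → . P P], [C → . P id +], [C → . id], [E → ) . C], [E → . ) C], [E → . +], [P → . + E], [P → . E + )] }  — shift
  I2: { [C → + . E], [E → + .], [E → . ) C], [E → . +], [P → + . E] }  — shift, reduce
  I3: { [C' → C .] }  — accept
  I4: { [P → E . + )] }  — shift
  I5: { [C → P . P], [C → P . id +], [E → . ) C], [E → . +], [P → . + E], [P → . E + )] }  — shift
  I6: { [C → id .] }  — reduce
  I7: { [E → + .], [E → . ) C], [E → . +], [P → + . E] }  — shift, reduce
  I8: { [C → P P .] }  — reduce
  I9: { [C → P id . +] }  — shift
  I10: { [C → P id + .] }  — reduce
  I11: { [E → + .] }  — reduce
  I12: { [P → + E .] }  — reduce
  I13: { [P → E + . )] }  — shift
  I14: { [P → E + ) .] }  — reduce
  I15: { [C → + E .], [P → + E .] }  — 2 reduces
  I16: { [E → ) C .] }  — reduce

I2 contains reduce item [E → + .] and shift items [E → . ) C], [E → . +] — shift-reduce conflict.
I7 contains reduce item [E → + .] and shift items [E → . ) C], [E → . +] — shift-reduce conflict.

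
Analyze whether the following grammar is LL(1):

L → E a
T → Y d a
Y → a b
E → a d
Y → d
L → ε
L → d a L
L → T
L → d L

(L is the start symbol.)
Relevant sets:
  FIRST(E) = { 'a' }
  FIRST(T) = { 'a', 'd' }
  FOLLOW(L) = { $ }

For L:
  PREDICT(L → E a) = { 'a' }
  PREDICT(L → ε) = { $ }
  PREDICT(L → d a L) = { 'd' }
  PREDICT(L → T) = { 'a', 'd' }
  PREDICT(L → d L) = { 'd' }
For Y:
  PREDICT(Y → a b) = { 'a' }
  PREDICT(Y → d) = { 'd' }
T, E have a single production, so nothing to check there.

Conflict found: Predict set conflict for L: { 'a' }
The grammar is NOT LL(1).

Answer: No. Predict set conflict for L: { 'a' }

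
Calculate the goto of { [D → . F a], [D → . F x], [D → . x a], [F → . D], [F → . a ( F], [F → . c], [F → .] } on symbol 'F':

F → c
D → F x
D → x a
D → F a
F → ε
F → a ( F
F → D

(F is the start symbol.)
{ [D → F . a], [D → F . x] }

GOTO(I, 'F') = CLOSURE({ [A → αX.β] : [A → α.Xβ] ∈ I, X = 'F' })

Items with dot before 'F', with the dot advanced:
  [D → . F a] → [D → F . a]
  [D → . F x] → [D → F . x]
Closure adds nothing (no advanced item has the dot before a non-terminal).

GOTO = { [D → F . a], [D → F . x] }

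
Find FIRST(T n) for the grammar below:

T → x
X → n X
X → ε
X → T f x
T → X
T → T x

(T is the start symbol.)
{ 'f', 'n', 'x' }

FIRST sets of the non-terminals involved (from the grammar, by fixed-point iteration):
  FIRST(T) = { 'f', 'n', 'x', ε }

To compute FIRST(T n), process the symbols left to right:
Symbol T is a non-terminal. Add FIRST(T) \ {ε} = { 'f', 'n', 'x' }
T is nullable (ε ∈ FIRST(T)), continue to the next symbol.
Symbol n is a terminal. Add 'n' and stop.
FIRST(T n) = { 'f', 'n', 'x' }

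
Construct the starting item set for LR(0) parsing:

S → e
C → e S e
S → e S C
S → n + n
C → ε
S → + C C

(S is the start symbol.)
First, augment the grammar with S' → S
I₀ = CLOSURE({ [S' → . S] }):
  [S' → . S] has the dot before S: add [S → . e], [S → . e S C], [S → . n + n], [S → . + C C]
No further items can be added.

I₀ = { [S → . + C C], [S → . e S C], [S → . e], [S → . n + n], [S' → . S] }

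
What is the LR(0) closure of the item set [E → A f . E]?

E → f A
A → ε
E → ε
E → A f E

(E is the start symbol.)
To compute CLOSURE, for each item [A → α.Bβ] where B is a non-terminal, add [B → .γ] for all productions B → γ; repeat for the newly added items until nothing changes.

Start with: [E → A f . E]
  [E → A f . E] has the dot before E: add [E → . f A], [E → .], [E → . A f E]
  [E → . A f E] has the dot before A: add [A → .]
No further items can be added.

CLOSURE = { [A → .], [E → . A f E], [E → . f A], [E → .], [E → A f . E] }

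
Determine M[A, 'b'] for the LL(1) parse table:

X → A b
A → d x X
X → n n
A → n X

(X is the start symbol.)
To find M[A, 'b'], we find productions for A where 'b' is in the predict set (PREDICT(N → α) = (FIRST(α) \ {ε}) ∪ (FOLLOW(N) if α ⇒* ε)).

A → d x X: PREDICT = { 'd' }
A → n X: PREDICT = { 'n' }

M[A, 'b'] is empty (no production applies)

Answer: Empty (error entry)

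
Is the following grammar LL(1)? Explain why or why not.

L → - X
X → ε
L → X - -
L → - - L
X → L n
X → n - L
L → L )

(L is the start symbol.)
No. Predict set conflict for L: { '-' }

A grammar is LL(1) if for each non-terminal N with multiple productions, the predict sets of those productions are pairwise disjoint, where PREDICT(N → α) = (FIRST(α) \ {ε}) ∪ (FOLLOW(N) if α ⇒* ε).

Relevant sets:
  FIRST(X) = { '-', 'n', ε }
  FIRST(L) = { '-', 'n' }
  FOLLOW(X) = { $, ')', '-', 'n' }

For L:
  PREDICT(L → '-' X) = { '-' }
  PREDICT(L → X '-' '-') = { '-', 'n' }
  PREDICT(L → '-' '-' L) = { '-' }
  PREDICT(L → L ')') = { '-', 'n' }
For X:
  PREDICT(X → ε) = { $, ')', '-', 'n' }
  PREDICT(X → L n) = { '-', 'n' }
  PREDICT(X → n '-' L) = { 'n' }

Conflict found: Predict set conflict for L: { '-' }
The grammar is NOT LL(1).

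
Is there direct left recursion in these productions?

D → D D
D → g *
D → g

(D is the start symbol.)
Yes, D is left-recursive

Direct left recursion occurs when N → N α for some non-terminal N (the right-hand side begins with the left-hand side itself).

D → D D: LEFT RECURSIVE (starts with D)
D → g *: starts with g
D → g: starts with g

The grammar has direct left recursion on: D.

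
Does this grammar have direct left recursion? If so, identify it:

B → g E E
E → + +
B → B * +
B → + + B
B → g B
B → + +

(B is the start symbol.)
Yes, B is left-recursive

Direct left recursion occurs when N → N α for some non-terminal N (the right-hand side begins with the left-hand side itself).

B → g E E: starts with g
E → + +: starts with '+'
B → B * +: LEFT RECURSIVE (starts with B)
B → + + B: starts with '+'
B → g B: starts with g
B → + +: starts with '+'

The grammar has direct left recursion on: B.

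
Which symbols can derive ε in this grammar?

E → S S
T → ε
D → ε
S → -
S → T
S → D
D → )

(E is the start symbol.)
{ 'D', 'E', 'S', 'T' }

A non-terminal is nullable if it can derive ε (the empty string): either it has an ε-production, or it has a production whose right-hand side consists entirely of nullable non-terminals.

ε-productions: T → ε, D → ε
So T, D are immediately nullable.
S → T: every symbol on the right is nullable, so S is nullable too.
E → S S: every symbol on the right is nullable, so E is nullable too.
Every non-terminal is now nullable.
Nullable = { 'D', 'E', 'S', 'T' }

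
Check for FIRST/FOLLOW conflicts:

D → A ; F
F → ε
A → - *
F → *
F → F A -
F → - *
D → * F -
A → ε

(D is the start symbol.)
A FIRST/FOLLOW conflict occurs when a non-terminal N has a nullable alternative N → β (β ⇒* ε) and another alternative N → α with FIRST(α) ∩ FOLLOW(N) ≠ ∅: on such a lookahead the parser cannot decide between expanding α and letting N vanish via β.

Nullable non-terminals: A, F.
FIRST sets used below: FIRST(F) = { '*', '-', ε }, FIRST(A) = { '-', ε }

A: nullable alternative(s) A → ε; FOLLOW(A) = { '-', ';' }
  A → - *: FIRST \ {ε} = { '-' } — overlaps FOLLOW(A) on { '-' }: CONFLICT
  A → ε: FIRST \ {ε} = { } — this is the only nullable alternative, skip

F: nullable alternative(s) F → ε; FOLLOW(F) = { $, '-' }
  F → ε: FIRST \ {ε} = { } — this is the only nullable alternative, skip
  F → *: FIRST \ {ε} = { '*' } — disjoint from FOLLOW(F)
  F → F A -: FIRST \ {ε} = { '*', '-' } — overlaps FOLLOW(F) on { '-' }: CONFLICT
  F → - *: FIRST \ {ε} = { '-' } — overlaps FOLLOW(F) on { '-' }: CONFLICT

D has no nullable alternative, so no FIRST/FOLLOW check is needed there.

So the grammar has 3 FIRST/FOLLOW conflicts (marked CONFLICT above).

Answer: Yes. F → F A '-' with FOLLOW(F) on { '-' }; F → '-' '*' with FOLLOW(F) on { '-' }; A → '-' '*' with FOLLOW(A) on { '-' }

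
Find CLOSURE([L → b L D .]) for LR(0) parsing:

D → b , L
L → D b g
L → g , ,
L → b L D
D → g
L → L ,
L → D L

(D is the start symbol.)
Start with: [L → b L D .]
The dot is at the end, so nothing is added.

CLOSURE = { [L → b L D .] }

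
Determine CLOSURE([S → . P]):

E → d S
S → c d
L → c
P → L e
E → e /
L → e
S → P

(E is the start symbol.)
{ [L → . c], [L → . e], [P → . L e], [S → . P] }

To compute CLOSURE, for each item [A → α.Bβ] where B is a non-terminal, add [B → .γ] for all productions B → γ; repeat for the newly added items until nothing changes.

Start with: [S → . P]
  [S → . P] has the dot before P: add [P → . L e]
  [P → . L e] has the dot before L: add [L → . c], [L → . e]
No further items can be added.

CLOSURE = { [L → . c], [L → . e], [P → . L e], [S → . P] }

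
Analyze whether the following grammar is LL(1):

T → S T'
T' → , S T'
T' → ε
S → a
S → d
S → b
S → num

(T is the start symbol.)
A grammar is LL(1) if for each non-terminal N with multiple productions, the predict sets of those productions are pairwise disjoint, where PREDICT(N → α) = (FIRST(α) \ {ε}) ∪ (FOLLOW(N) if α ⇒* ε).

Relevant sets:
  FOLLOW(T') = { $ }

For T':
  PREDICT(T' → ',' S T') = { ',' }
  PREDICT(T' → ε) = { $ }
For S:
  PREDICT(S → a) = { 'a' }
  PREDICT(S → d) = { 'd' }
  PREDICT(S → b) = { 'b' }
  PREDICT(S → num) = { 'num' }
T has a single production, so nothing to check there.

All predict sets are disjoint. The grammar IS LL(1).

Answer: Yes, the grammar is LL(1).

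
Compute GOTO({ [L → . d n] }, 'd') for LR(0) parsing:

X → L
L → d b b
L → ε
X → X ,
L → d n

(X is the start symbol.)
GOTO(I, 'd') = CLOSURE({ [A → αX.β] : [A → α.Xβ] ∈ I, X = 'd' })

Items with dot before 'd', with the dot advanced:
  [L → . d n] → [L → d . n]
Closure adds nothing (no advanced item has the dot before a non-terminal).

GOTO = { [L → d . n] }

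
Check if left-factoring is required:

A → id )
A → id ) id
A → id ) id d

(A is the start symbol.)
Yes, A has productions with common prefix 'id )'

Left-factoring is needed when two productions for the same non-terminal
share a common prefix on the right-hand side.

Productions for A:
  A → id )
  A → id ) id
  A → id ) id d

Found common prefix 'id )' in productions for A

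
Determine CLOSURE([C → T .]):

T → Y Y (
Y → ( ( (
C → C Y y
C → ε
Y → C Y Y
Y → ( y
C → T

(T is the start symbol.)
Start with: [C → T .]
The dot is at the end, so nothing is added.

CLOSURE = { [C → T .] }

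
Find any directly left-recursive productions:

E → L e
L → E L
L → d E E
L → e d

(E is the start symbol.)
No direct left recursion

E → L e: starts with L
L → E L: starts with E
L → d E E: starts with d
L → e d: starts with e

No direct left recursion found.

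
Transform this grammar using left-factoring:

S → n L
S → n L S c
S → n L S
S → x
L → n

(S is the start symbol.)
S → n L S'
S' → ε
S' → S S''
S'' → c
S'' → ε
S → x
L → n

Left-factoring transforms A → αβ₁ | αβ₂ into A → αA' and A' → β₁ | β₂
(α is the longest common prefix among the alternatives). Repeat until
no nonterminal has two alternatives with a common prefix.

Round 1: S has alternatives sharing prefix 'n L'. Introduce S': S → n L S'
  Add: S' → ε
  Add: S' → S c
  Add: S' → S

Round 2: S' has alternatives sharing prefix 'S'. Introduce S'': S' → S S''
  Add: S'' → c
  Add: S'' → ε

No remaining common prefixes — done.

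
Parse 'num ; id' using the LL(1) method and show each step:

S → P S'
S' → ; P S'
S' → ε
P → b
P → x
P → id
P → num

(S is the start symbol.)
Stack is shown with the top on the left.

Stack     Input       Action
----------------------------
S $       num ; id $  output S → P S'
P S' $    num ; id $  output P → num
num S' $  num ; id $  match 'num'
S' $      ; id $      output S' → ; P S'
; P S' $  ; id $      match ';'
P S' $    id $        output P → id
id S' $   id $        match 'id'
S' $      $           output S' → ε
$         $           accept

The string is accepted.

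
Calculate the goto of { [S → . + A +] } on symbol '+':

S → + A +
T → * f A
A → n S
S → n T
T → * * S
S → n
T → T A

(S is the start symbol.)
{ [A → . n S], [S → + . A +] }

GOTO(I, '+') = CLOSURE({ [A → αX.β] : [A → α.Xβ] ∈ I, X = '+' })

Items with dot before '+', with the dot advanced:
  [S → . + A +] → [S → + . A +]
Closure of the advanced items:
  [S → + . A +] has the dot before A: add [A → . n S]

GOTO = { [A → . n S], [S → + . A +] }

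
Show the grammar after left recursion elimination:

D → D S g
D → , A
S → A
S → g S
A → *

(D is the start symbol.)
D → , A D'
D' → S g D'
D' → ε
S → A
S → g S
A → *

D is directly left-recursive. The standard transformation for
  A → A α₁ | ... | A α_m | β₁ | ... | β_n
is
  A  → β₁ A' | ... | β_n A'
  A' → α₁ A' | ... | α_m A' | ε

D → , A becomes D → , A D'
D → D S g becomes D' → S g D'
Add D' → ε

Productions for other non-terminals are unchanged:
  S → A
  S → g S
  A → *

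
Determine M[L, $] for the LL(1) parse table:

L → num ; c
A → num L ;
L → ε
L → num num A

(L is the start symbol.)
To find M[L, $], we find productions for L where $ is in the predict set (PREDICT(N → α) = (FIRST(α) \ {ε}) ∪ (FOLLOW(N) if α ⇒* ε)).

Relevant sets:
  FOLLOW(L) = { $, ';' }

L → num ; c: PREDICT = { 'num' }
L → ε: PREDICT = { $, ';' }
  $ is in predict set, so this production goes in M[L, $]
L → num num A: PREDICT = { 'num' }

M[L, $] = L → ε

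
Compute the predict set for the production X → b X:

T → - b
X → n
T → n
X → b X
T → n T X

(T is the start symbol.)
PREDICT(X → b X) = (FIRST(RHS) \ {ε}) ∪ (FOLLOW(X) if ε ∈ FIRST(RHS), i.e. RHS ⇒* ε)
FIRST(b X) = { 'b' }
ε ∉ FIRST(b X), so FOLLOW(X) is not added.
PREDICT(X → b X) = { 'b' }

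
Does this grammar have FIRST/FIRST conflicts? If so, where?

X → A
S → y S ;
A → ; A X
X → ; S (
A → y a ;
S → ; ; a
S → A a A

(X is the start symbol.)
FIRST sets of the non-terminals at (or reachable through a nullable prefix from) the front of some alternative:
  FIRST(A) = { ';', 'y' }

Productions for X:
  X → A: FIRST = { ';', 'y' }
  X → ; S (: FIRST = { ';' }
Productions for S:
  S → y S ;: FIRST = { 'y' }
  S → ; ; a: FIRST = { ';' }
  S → A a A: FIRST = { ';', 'y' }
Productions for A:
  A → ; A X: FIRST = { ';' }
  A → y a ;: FIRST = { 'y' }

Conflict for X: X → A and X → ; S (
  Overlap: { ';' }
Conflict for S: S → y S ; and S → A a A
  Overlap: { 'y' }
Conflict for S: S → ; ; a and S → A a A
  Overlap: { ';' }

Answer: Yes. X → A / X → ';' S '(' on { ';' }; S → y S ';' / S → A a A on { 'y' }; S → ';' ';' a / S → A a A on { ';' }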